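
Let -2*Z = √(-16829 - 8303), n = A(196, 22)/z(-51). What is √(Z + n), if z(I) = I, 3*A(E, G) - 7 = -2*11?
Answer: √(255 - 2601*I*√6283)/51 ≈ 6.2993 - 6.2916*I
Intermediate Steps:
A(E, G) = -5 (A(E, G) = 7/3 + (-2*11)/3 = 7/3 + (⅓)*(-22) = 7/3 - 22/3 = -5)
n = 5/51 (n = -5/(-51) = -5*(-1/51) = 5/51 ≈ 0.098039)
Z = -I*√6283 (Z = -√(-16829 - 8303)/2 = -I*√6283 ≈ -79.265*I)
√(Z + n) = √(-I*√6283 + 5/51) = √(5/51 - I*√6283)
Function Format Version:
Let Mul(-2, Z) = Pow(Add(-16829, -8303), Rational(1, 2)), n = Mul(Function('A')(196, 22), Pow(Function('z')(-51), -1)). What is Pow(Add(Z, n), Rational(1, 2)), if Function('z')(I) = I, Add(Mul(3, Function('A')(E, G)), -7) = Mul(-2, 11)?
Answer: Mul(Rational(1, 51), Pow(Add(255, Mul(-2601, I, Pow(6283, Rational(1, 2)))), Rational(1, 2))) ≈ Add(6.2993, Mul(-6.2916, I))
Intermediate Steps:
Function('A')(E, G) = -5 (Function('A')(E, G) = Add(Rational(7, 3), Mul(Rational(1, 3), Mul(-2, 11))) = Add(Rational(7, 3), Mul(Rational(1, 3), -22)) = Add(Rational(7, 3), Rational(-22, 3)) = -5)
n = Rational(5, 51) (n = Mul(-5, Pow(-51, -1)) = Mul(-5, Rational(-1, 51)) = Rational(5, 51) ≈ 0.098039)
Z = Mul(-1, I, Pow(6283, Rational(1, 2))) (Z = Mul(Rational(-1, 2), Pow(Add(-16829, -8303), Rational(1, 2))) = Mul(Rational(-1, 2), Pow(-25132, Rational(1, 2))) = Mul(Rational(-1, 2), Mul(2, I, Pow(6283, Rational(1, 2)))) = Mul(-1, I, Pow(6283, Rational(1, 2))) ≈ Mul(-79.265, I))
Pow(Add(Z, n), Rational(1, 2)) = Pow(Add(Mul(-1, I, Pow(6283, Rational(1, 2))), Rational(5, 51)), Rational(1, 2)) = Pow(Add(Rational(5, 51), Mul(-1, I, Pow(6283, Rational(1, 2)))), Rational(1, 2))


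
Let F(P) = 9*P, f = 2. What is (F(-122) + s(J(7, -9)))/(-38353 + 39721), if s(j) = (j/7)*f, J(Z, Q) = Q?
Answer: -107/133 ≈ -0.80451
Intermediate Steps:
s(j) = 2*j/7 (s(j) = (j/7)*2 = 2*j/7)
(F(-122) + s(J(7, -9)))/(-38353 + 39721) = (9*(-122) + (2/7)*(-9))/(-38353 + 39721) = (-1098 - 18/7)/1368 = -7704/7*1/1368 = -107/133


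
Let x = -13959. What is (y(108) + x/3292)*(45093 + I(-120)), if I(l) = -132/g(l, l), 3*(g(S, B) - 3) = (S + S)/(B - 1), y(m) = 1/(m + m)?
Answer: -1669923600289/8750136 ≈ -1.9085e+5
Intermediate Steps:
y(m) = 1/(2*m)
g(S, B) = 3 + 2*S/(3*(-1 + B)) (g(S, B) = 3 + ((S + S)/(B - 1))/3 = 3 + ((2*S)/(-1 + B))/3 = 3 + (2*S/(-1 + B))/3 = 3 + 2*S/(3*(-1 + B)))
I(l) = -396*(-1 + l)/(-9 + 11*l) (I(l) = -132*3*(-1 + l)/(-9 + 2*l + 9*l) = -132*3*(-1 + l)/(-9 + 11*l) = -396*(-1 + l)/(-9 + 11*l))
(y(108) + x/3292)*(45093 + I(-120)) = ((½)/108 - 13959/3292)*(45093 + 396*(1 - 1*(-120))/(-9 + 11*(-120))) = ((½)*(1/108) - 13959*1/3292)*(45093 + 396*(1 + 120)/(-9 - 1320)) = (1/216 - 13959/3292)*(45093 + 396*121/(-1329)) = -752963*(45093 + 396*(-1/1329)*121)/177768 = -752963*(45093 - 15972/443)/177768 = -752963/177768*19960227/443 = -1669923600289/8750136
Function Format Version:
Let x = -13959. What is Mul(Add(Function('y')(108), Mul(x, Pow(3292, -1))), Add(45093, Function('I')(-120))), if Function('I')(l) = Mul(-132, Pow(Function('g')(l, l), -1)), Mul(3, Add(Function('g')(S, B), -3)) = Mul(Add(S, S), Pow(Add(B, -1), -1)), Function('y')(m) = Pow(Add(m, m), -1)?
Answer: Rational(-1669923600289, 8750136) ≈ -1.9085e+5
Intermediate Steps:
Function('y')(m) = Mul(Rational(1, 2), Pow(m, -1)) (Function('y')(m) = Pow(Mul(2, m), -1) = Mul(Rational(1, 2), Pow(m, -1)))
Function('g')(S, B) = Add(3, Mul(Rational(2, 3), S, Pow(Add(-1, B), -1))) (Function('g')(S, B) = Add(3, Mul(Rational(1, 3), Mul(Add(S, S), Pow(Add(B, -1), -1)))) = Add(3, Mul(Rational(1, 3), Mul(Mul(2, S), Pow(Add(-1, B), -1)))) = Add(3, Mul(Rational(1, 3), Mul(2, S, Pow(Add(-1, B), -1)))) = Add(3, Mul(Rational(2, 3), S, Pow(Add(-1, B), -1))))
Function('I')(l) = Mul(-396, Pow(Add(-9, Mul(11, l)), -1), Add(-1, l)) (Function('I')(l) = Mul(-132, Pow(Mul(Rational(1, 3), Pow(Add(-1, l), -1), Add(-9, Mul(2, l), Mul(9, l))), -1)) = Mul(-132, Pow(Mul(Rational(1, 3), Pow(Add(-1, l), -1), Add(-9, Mul(11, l))), -1)) = Mul(-132, Mul(3, Pow(Add(-9, Mul(11, l)), -1), Add(-1, l))) = Mul(-396, Pow(Add(-9, Mul(11, l)), -1), Add(-1, l)))
Mul(Add(Function('y')(108), Mul(x, Pow(3292, -1))), Add(45093, Function('I')(-120))) = Mul(Add(Mul(Rational(1, 2), Pow(108, -1)), Mul(-13959, Pow(3292, -1))), Add(45093, Mul(396, Pow(Add(-9, Mul(11, -120)), -1), Add(1, Mul(-1, -120))))) = Mul(Add(Mul(Rational(1, 2), Rational(1, 108)), Mul(-13959, Rational(1, 3292))), Add(45093, Mul(396, Pow(Add(-9, -1320), -1), Add(1, 120)))) = Mul(Add(Rational(1, 216), Rational(-13959, 3292)), Add(45093, Mul(396, Pow(-1329, -1), 121))) = Mul(Rational(-752963, 177768), Add(45093, Mul(396, Rational(-1, 1329), 121))) = Mul(Rational(-752963, 177768), Add(45093, Rational(-15972, 443))) = Mul(Rational(-752963, 177768), Rational(19960227, 443)) = Rational(-1669923600289, 8750136)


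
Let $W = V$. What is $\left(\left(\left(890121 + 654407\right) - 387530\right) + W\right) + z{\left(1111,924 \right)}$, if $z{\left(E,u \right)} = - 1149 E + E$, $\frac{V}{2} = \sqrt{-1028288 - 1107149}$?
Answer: $-118430 + 2 i \sqrt{2135437} \approx -1.1843 \cdot 10^{5} + 2922.6 i$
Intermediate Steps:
$V = 2 i \sqrt{2135437}$ ($V = 2 \sqrt{-1028288 - 1107149} = 2 \sqrt{-2135437} = 2 i \sqrt{2135437} \approx 2922.6 i$)
$z{\left(E,u \right)} = - 1148 E$
$W = 2 i \sqrt{2135437} \approx 2922.6 i$
$\left(\left(\left(890121 + 654407\right) - 387530\right) + W\right) + z{\left(1111,924 \right)} = \left(\left(\left(890121 + 654407\right) - 387530\right) + 2 i \sqrt{2135437}\right) - 1275428 = \left(\left(1544528 - 387530\right) + 2 i \sqrt{2135437}\right) - 1275428 = \left(1156998 + 2 i \sqrt{2135437}\right) - 1275428 = -118430 + 2 i \sqrt{2135437}$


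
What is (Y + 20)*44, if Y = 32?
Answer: 2288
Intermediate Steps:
(Y + 20)*44 = (32 + 20)*44 = 52*44 = 2288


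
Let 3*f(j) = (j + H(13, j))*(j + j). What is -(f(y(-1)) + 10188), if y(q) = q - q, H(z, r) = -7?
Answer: -10188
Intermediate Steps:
y(q) = 0
f(j) = 2*j*(-7 + j)/3 (f(j) = ((j - 7)*(j + j))/3 = ((-7 + j)*(2*j))/3 = (2*j*(-7 + j))/3 = 2*j*(-7 + j)/3)
-(f(y(-1)) + 10188) = -((⅔)*0*(-7 + 0) + 10188) = -((⅔)*0*(-7) + 10188) = -(0 + 10188) = -1*10188 = -10188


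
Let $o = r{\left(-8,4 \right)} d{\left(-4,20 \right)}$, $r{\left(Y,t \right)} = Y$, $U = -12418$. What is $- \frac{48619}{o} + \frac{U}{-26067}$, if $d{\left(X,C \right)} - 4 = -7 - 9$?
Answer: $- \frac{422053115}{834144} \approx -505.97$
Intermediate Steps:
$d{\left(X,C \right)} = -12$ ($d{\left(X,C \right)} = 4 - 16 = -12$)
$o = 96$ ($o = \left(-8\right) \left(-12\right) = 96$)
$- \frac{48619}{o} + \frac{U}{-26067} = - \frac{48619}{96} - \frac{12418}{-26067} = \left(-48619\right) \frac{1}{96} - - \frac{12418}{26067} = - \frac{48619}{96} + \frac{12418}{26067} = - \frac{422053115}{834144}$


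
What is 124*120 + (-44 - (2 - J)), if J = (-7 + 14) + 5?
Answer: 14846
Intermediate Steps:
J = 12 (J = 7 + 5 = 12)
124*120 + (-44 - (2 - J)) = 124*120 + (-44 - (2 - 1*12)) = 14880 + (-44 - (2 - 12)) = 14880 + (-44 - 1*(-10)) = 14880 + (-44 + 10) = 14880 - 34 = 14846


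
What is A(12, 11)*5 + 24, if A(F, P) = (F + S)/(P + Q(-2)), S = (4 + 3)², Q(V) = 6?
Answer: 713/17 ≈ 41.941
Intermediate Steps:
S = 49 (S = 7² = 49)
A(F, P) = (49 + F)/(6 + P) (A(F, P) = (F + 49)/(P + 6) = (49 + F)/(6 + P))
A(12, 11)*5 + 24 = ((49 + 12)/(6 + 11))*5 + 24 = (61/17)*5 + 24 = 305/17 + 24 = 713/17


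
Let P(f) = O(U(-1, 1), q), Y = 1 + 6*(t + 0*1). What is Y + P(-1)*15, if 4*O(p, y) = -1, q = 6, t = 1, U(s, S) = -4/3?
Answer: 13/4 ≈ 3.2500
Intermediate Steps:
U(s, S) = -4/3 (U(s, S) = -4*⅓ = -4/3)
O(p, y) = -¼ (O(p, y) = (¼)*(-1) = -¼)
Y = 7 (Y = 1 + 6*(1 + 0*1) = 1 + 6*(1 + 0) = 1 + 6*1 = 1 + 6 = 7)
P(f) = -¼
Y + P(-1)*15 = 7 - ¼*15 = 7 - 15/4 = 13/4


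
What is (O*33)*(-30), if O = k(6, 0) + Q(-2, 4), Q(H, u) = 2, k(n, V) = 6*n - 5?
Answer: -32670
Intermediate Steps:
k(n, V) = -5 + 6*n
O = 33 (O = (-5 + 6*6) + 2 = (-5 + 36) + 2 = 31 + 2 = 33)
(O*33)*(-30) = (33*33)*(-30) = 1089*(-30) = -32670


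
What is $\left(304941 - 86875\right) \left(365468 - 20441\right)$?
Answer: $75238657782$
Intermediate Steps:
$\left(304941 - 86875\right) \left(365468 - 20441\right) = 218066 \left(365468 - 20441\right) = 218066 \cdot 345027 = 75238657782$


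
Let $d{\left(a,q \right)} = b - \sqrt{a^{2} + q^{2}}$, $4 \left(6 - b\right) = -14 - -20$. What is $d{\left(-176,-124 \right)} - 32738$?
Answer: $- \frac{65467}{2} - 4 \sqrt{2897} \approx -32949.0$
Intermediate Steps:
$b = \frac{9}{2}$ ($b = 6 - \frac{-14 - -20}{4} = 6 - \frac{-14 + 20}{4} = 6 - \frac{3}{2} = \frac{9}{2} \approx 4.5$)
$d{\left(a,q \right)} = \frac{9}{2} - \sqrt{a^{2} + q^{2}}$
$d{\left(-176,-124 \right)} - 32738 = \left(\frac{9}{2} - \sqrt{\left(-176\right)^{2} + \left(-124\right)^{2}}\right) - 32738 = \left(\frac{9}{2} - \sqrt{30976 + 15376}\right) - 32738 = \left(\frac{9}{2} - \sqrt{46352}\right) - 32738 = \left(\frac{9}{2} - 4 \sqrt{2897}\right) - 32738 = - \frac{65467}{2} - 4 \sqrt{2897}$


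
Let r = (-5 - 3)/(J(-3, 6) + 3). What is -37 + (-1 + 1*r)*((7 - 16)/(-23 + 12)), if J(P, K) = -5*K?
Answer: -1240/33 ≈ -37.576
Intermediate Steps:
r = 8/27 (r = (-5 - 3)/(-5*6 + 3) = -8/(-30 + 3) = -8/(-27) = -8*(-1/27) = 8/27 ≈ 0.29630)
-37 + (-1 + 1*r)*((7 - 16)/(-23 + 12)) = -37 + (-1 + 1*(8/27))*((7 - 16)/(-23 + 12)) = -37 + (-1 + 8/27)*(-9/(-11)) = -37 - (-19)*(-1)/(3*11) = -37 - 19/27*9/11 = -37 - 19/33 = -1240/33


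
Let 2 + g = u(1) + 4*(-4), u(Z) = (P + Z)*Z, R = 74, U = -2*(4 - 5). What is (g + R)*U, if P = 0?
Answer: 114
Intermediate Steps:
U = 2 (U = -2*(-1) = 2)
u(Z) = Z² (u(Z) = (0 + Z)*Z = Z*Z = Z²)
g = -17 (g = -2 + (1² + 4*(-4)) = -2 + (1 - 16) = -2 - 15 = -17)
(g + R)*U = (-17 + 74)*2 = 57*2 = 114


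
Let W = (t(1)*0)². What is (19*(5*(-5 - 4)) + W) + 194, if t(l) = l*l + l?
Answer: -661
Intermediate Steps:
t(l) = l + l² (t(l) = l² + l = l + l²)
W = 0 (W = ((1*(1 + 1))*0)² = ((1*2)*0)² = (2*0)² = 0² = 0)
(19*(5*(-5 - 4)) + W) + 194 = (19*(5*(-5 - 4)) + 0) + 194 = (19*(5*(-9)) + 0) + 194 = (19*(-45) + 0) + 194 = (-855 + 0) + 194 = -855 + 194 = -661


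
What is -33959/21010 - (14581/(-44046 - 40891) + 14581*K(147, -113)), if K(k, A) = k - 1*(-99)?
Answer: -6400966612267393/1784526370 ≈ -3.5869e+6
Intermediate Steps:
K(k, A) = 99 + k (K(k, A) = k + 99 = 99 + k)
-33959/21010 - (14581/(-44046 - 40891) + 14581*K(147, -113)) = -33959/21010 - (3586926 + 14581/(-44046 - 40891)) = -33959*1/21010 - 14581/(1/(246 + 1/(-84937))) = -33959/21010 - 14581/(1/(246 - 1/84937)) = -33959/21010 - 14581/(1/(20894501/84937)) = -33959/21010 - 14581/84937/20894501 = -33959/21010 - 14581*20894501/84937 = -33959/21010 - 304662719081/84937 = -6400966612267393/1784526370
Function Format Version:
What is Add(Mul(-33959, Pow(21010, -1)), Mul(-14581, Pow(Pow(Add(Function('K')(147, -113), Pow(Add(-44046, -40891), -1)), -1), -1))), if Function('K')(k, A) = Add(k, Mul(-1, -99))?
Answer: Rational(-6400966612267393, 1784526370) ≈ -3.5869e+6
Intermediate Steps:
Function('K')(k, A) = Add(99, k) (Function('K')(k, A) = Add(k, 99) = Add(99, k))
Add(Mul(-33959, Pow(21010, -1)), Mul(-14581, Pow(Pow(Add(Function('K')(147, -113), Pow(Add(-44046, -40891), -1)), -1), -1))) = Add(Mul(-33959, Pow(21010, -1)), Mul(-14581, Pow(Pow(Add(Add(99, 147), Pow(Add(-44046, -40891), -1)), -1), -1))) = Add(Mul(-33959, Rational(1, 21010)), Mul(-14581, Pow(Pow(Add(246, Pow(-84937, -1)), -1), -1))) = Add(Rational(-33959, 21010), Mul(-14581, Pow(Pow(Add(246, Rational(-1, 84937)), -1), -1))) = Add(Rational(-33959, 21010), Mul(-14581, Pow(Pow(Rational(20894501, 84937), -1), -1))) = Add(Rational(-33959, 21010), Mul(-14581, Pow(Rational(84937, 20894501), -1))) = Add(Rational(-33959, 21010), Mul(-14581, Rational(20894501, 84937))) = Add(Rational(-33959, 21010), Rational(-304662719081, 84937)) = Rational(-6400966612267393, 1784526370)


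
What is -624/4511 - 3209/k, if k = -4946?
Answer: 876115/1716262 ≈ 0.51048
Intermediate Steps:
-624/4511 - 3209/k = -624/4511 - 3209/(-4946) = -624*1/4511 - 3209*(-1/4946) = -48/347 + 3209/4946 = 876115/1716262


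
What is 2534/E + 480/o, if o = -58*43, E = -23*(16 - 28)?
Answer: 1546829/172086 ≈ 8.9887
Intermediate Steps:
E = 276 (E = -23*(-12) = 276)
o = -2494
2534/E + 480/o = 2534/276 + 480/(-2494) = 2534*(1/276) + 480*(-1/2494) = 1267/138 - 240/1247 = 1546829/172086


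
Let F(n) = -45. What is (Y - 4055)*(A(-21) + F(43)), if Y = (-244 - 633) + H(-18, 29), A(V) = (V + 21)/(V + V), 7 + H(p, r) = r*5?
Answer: 215730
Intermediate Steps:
H(p, r) = -7 + 5*r (H(p, r) = -7 + r*5 = -7 + 5*r)
A(V) = (21 + V)/(2*V) (A(V) = (21 + V)/((2*V)) = (21 + V)*(1/(2*V)) = (21 + V)/(2*V))
Y = -739 (Y = (-244 - 633) + (-7 + 5*29) = -877 + (-7 + 145) = -877 + 138 = -739)
(Y - 4055)*(A(-21) + F(43)) = (-739 - 4055)*((1/2)*(21 - 21)/(-21) - 45) = -4794*((1/2)*(-1/21)*0 - 45) = -4794*(0 - 45) = -4794*(-45) = 215730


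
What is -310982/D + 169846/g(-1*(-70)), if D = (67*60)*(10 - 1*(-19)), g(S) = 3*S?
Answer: 328922341/408030 ≈ 806.12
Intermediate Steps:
D = 116580 (D = 4020*(10 + 19) = 4020*29 = 116580)
-310982/D + 169846/g(-1*(-70)) = -310982/116580 + 169846/((3*(-1*(-70)))) = -310982*1/116580 + 169846/((3*70)) = -155491/58290 + 169846/210 = -155491/58290 + 169846*(1/210) = -155491/58290 + 84923/105 = 328922341/408030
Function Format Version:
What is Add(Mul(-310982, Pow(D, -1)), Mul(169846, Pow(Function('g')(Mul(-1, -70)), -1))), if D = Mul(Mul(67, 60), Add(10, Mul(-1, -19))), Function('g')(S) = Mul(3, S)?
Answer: Rational(328922341, 408030) ≈ 806.12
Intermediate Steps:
D = 116580 (D = Mul(4020, Add(10, 19)) = Mul(4020, 29) = 116580)
Add(Mul(-310982, Pow(D, -1)), Mul(169846, Pow(Function('g')(Mul(-1, -70)), -1))) = Add(Mul(-310982, Pow(116580, -1)), Mul(169846, Pow(Mul(3, Mul(-1, -70)), -1))) = Add(Mul(-310982, Rational(1, 116580)), Mul(169846, Pow(Mul(3, 70), -1))) = Add(Rational(-155491, 58290), Mul(169846, Pow(210, -1))) = Add(Rational(-155491, 58290), Mul(169846, Rational(1, 210))) = Add(Rational(-155491, 58290), Rational(84923, 105)) = Rational(328922341, 408030)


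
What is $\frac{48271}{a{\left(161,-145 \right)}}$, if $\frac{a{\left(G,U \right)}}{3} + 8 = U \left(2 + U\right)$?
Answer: $\frac{48271}{62181} \approx 0.7763$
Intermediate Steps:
$a{\left(G,U \right)} = -24 + 3 U \left(2 + U\right)$
$\frac{48271}{a{\left(161,-145 \right)}} = \frac{48271}{-24 + 3 \left(-145\right)^{2} + 6 \left(-145\right)} = \frac{48271}{-24 + 3 \cdot 21025 - 870} = \frac{48271}{-24 + 63075 - 870} = \frac{48271}{62181}$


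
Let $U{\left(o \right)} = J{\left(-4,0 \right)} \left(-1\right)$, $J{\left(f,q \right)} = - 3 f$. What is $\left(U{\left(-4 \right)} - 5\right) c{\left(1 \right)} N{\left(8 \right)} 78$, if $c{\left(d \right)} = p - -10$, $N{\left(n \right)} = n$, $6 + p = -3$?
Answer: $-10608$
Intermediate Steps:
$p = -9$ ($p = -6 - 3 = -9$)
$c{\left(d \right)} = 1$ ($c{\left(d \right)} = -9 - -10 = -9 + 10 = 1$)
$U{\left(o \right)} = -12$ ($U{\left(o \right)} = \left(-3\right) \left(-4\right) \left(-1\right) = 12 \left(-1\right) = -12$)
$\left(U{\left(-4 \right)} - 5\right) c{\left(1 \right)} N{\left(8 \right)} 78 = \left(-12 - 5\right) 1 \cdot 8 \cdot 78 = \left(-17\right) 1 \cdot 8 \cdot 78 = \left(-17\right) 8 \cdot 78 = \left(-136\right) 78 = -10608$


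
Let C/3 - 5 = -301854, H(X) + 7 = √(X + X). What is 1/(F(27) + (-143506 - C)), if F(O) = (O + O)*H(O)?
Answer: 761663/580130368105 - 162*√6/580130368105 ≈ 1.3122e-6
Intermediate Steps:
H(X) = -7 + √2*√X (H(X) = -7 + √(X + X) = -7 + √(2*X) = -7 + √2*√X)
C = -905547 (C = 15 + 3*(-301854) = 15 - 905562 = -905547)
F(O) = 2*O*(-7 + √2*√O) (F(O) = (O + O)*(-7 + √2*√O) = (2*O)*(-7 + √2*√O) = 2*O*(-7 + √2*√O))
1/(F(27) + (-143506 - C)) = 1/(2*27*(-7 + √2*√27) + (-143506 - 1*(-905547))) = 1/(2*27*(-7 + √2*(3*√3)) + (-143506 + 905547)) = 1/(2*27*(-7 + 3*√6) + 762041) = 1/((-378 + 162*√6) + 762041) = 1/(761663 + 162*√6)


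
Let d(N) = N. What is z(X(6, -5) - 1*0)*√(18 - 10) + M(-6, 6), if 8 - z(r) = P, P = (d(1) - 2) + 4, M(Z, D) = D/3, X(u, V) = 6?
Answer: 2 + 10*√2 ≈ 16.142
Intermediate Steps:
M(Z, D) = D/3 (M(Z, D) = D*(⅓) = D/3)
P = 3 (P = (1 - 2) + 4 = -1 + 4 = 3)
z(r) = 5 (z(r) = 8 - 1*3 = 8 - 3 = 5)
z(X(6, -5) - 1*0)*√(18 - 10) + M(-6, 6) = 5*√(18 - 10) + (⅓)*6 = 5*√8 + 2 = 5*(2*√2) + 2 = 10*√2 + 2 = 2 + 10*√2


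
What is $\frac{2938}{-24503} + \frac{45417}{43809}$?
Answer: $\frac{328047303}{357817309} \approx 0.9168$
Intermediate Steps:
$\frac{2938}{-24503} + \frac{45417}{43809} = 2938 \left(- \frac{1}{24503}\right) + 45417 \cdot \frac{1}{43809} = - \frac{2938}{24503} + \frac{15139}{14603} = \frac{328047303}{357817309}$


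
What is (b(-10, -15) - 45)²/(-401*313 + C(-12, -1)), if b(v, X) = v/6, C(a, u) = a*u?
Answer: -19600/1129509 ≈ -0.017353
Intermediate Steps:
b(v, X) = v/6 (b(v, X) = v*(⅙) = v/6)
(b(-10, -15) - 45)²/(-401*313 + C(-12, -1)) = ((⅙)*(-10) - 45)²/(-401*313 - 12*(-1)) = (-5/3 - 45)²/(-125513 + 12) = (-140/3)²/(-125501) = (19600/9)*(-1/125501) = -19600/1129509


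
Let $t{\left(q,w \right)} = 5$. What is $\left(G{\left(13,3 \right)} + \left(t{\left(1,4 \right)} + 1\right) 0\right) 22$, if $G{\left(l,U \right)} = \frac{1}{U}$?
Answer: $\frac{22}{3} \approx 7.3333$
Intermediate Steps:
$\left(G{\left(13,3 \right)} + \left(t{\left(1,4 \right)} + 1\right) 0\right) 22 = \left(\frac{1}{3} + \left(5 + 1\right) 0\right) 22 = \left(\frac{1}{3} + 6 \cdot 0\right) 22 = \left(\frac{1}{3} + 0\right) 22 = \frac{1}{3} \cdot 22 = \frac{22}{3}$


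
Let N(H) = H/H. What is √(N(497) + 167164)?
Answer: √167165 ≈ 408.86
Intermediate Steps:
N(H) = 1
√(N(497) + 167164) = √(1 + 167164) = √167165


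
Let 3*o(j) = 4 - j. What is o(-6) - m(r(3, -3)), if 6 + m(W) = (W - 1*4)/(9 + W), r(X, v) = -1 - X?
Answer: 164/15 ≈ 10.933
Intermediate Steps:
m(W) = -6 + (-4 + W)/(9 + W) (m(W) = -6 + (W - 1*4)/(9 + W) = -6 + (W - 4)/(9 + W) = -6 + (-4 + W)/(9 + W))
o(j) = 4/3 - j/3 (o(j) = (4 - j)/3 = 4/3 - j/3)
o(-6) - m(r(3, -3)) = (4/3 - ⅓*(-6)) - (-58 - 5*(-1 - 1*3))/(9 + (-1 - 1*3)) = (4/3 + 2) - (-58 - 5*(-1 - 3))/(9 + (-1 - 3)) = 10/3 - (-58 - 5*(-4))/(9 - 4) = 10/3 - (-58 + 20)/5 = 10/3 - (-38)/5 = 10/3 - 1*(-38/5) = 10/3 + 38/5 = 164/15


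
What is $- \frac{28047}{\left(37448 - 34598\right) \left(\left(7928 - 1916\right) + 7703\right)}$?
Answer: $- \frac{9349}{13029250} \approx -0.00071754$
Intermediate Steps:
$- \frac{28047}{\left(37448 - 34598\right) \left(\left(7928 - 1916\right) + 7703\right)} = - \frac{28047}{2850 \left(\left(7928 - 1916\right) + 7703\right)} = - \frac{28047}{2850 \left(6012 + 7703\right)} = - \frac{28047}{2850 \cdot 13715} = - \frac{28047}{39087750} = \left(-28047\right) \frac{1}{39087750} = - \frac{9349}{13029250}$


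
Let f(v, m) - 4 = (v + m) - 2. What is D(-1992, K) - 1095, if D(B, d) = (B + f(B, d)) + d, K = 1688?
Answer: -1701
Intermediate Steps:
f(v, m) = 2 + m + v (f(v, m) = 4 + ((v + m) - 2) = 4 + ((m + v) - 2) = 4 + (-2 + m + v) = 2 + m + v)
D(B, d) = 2 + 2*B + 2*d (D(B, d) = (B + (2 + d + B)) + d = (B + (2 + B + d)) + d = (2 + d + 2*B) + d = 2 + 2*B + 2*d)
D(-1992, K) - 1095 = (2 + 2*(-1992) + 2*1688) - 1095 = (2 - 3984 + 3376) - 1095 = -606 - 1095 = -1701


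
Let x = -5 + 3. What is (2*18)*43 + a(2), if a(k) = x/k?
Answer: 1547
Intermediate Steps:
x = -2
a(k) = -2/k
(2*18)*43 + a(2) = (2*18)*43 - 2/2 = 36*43 - 2*½ = 1548 - 1 = 1547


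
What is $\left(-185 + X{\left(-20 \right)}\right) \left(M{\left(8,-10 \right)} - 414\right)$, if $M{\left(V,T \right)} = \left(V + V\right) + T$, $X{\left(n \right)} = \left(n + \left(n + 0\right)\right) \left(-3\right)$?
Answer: $26520$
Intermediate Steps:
$X{\left(n \right)} = - 6 n$ ($X{\left(n \right)} = \left(n + n\right) \left(-3\right) = 2 n \left(-3\right) = - 6 n$)
$M{\left(V,T \right)} = T + 2 V$ ($M{\left(V,T \right)} = 2 V + T = T + 2 V$)
$\left(-185 + X{\left(-20 \right)}\right) \left(M{\left(8,-10 \right)} - 414\right) = \left(-185 - -120\right) \left(\left(-10 + 2 \cdot 8\right) - 414\right) = \left(-185 + 120\right) \left(\left(-10 + 16\right) - 414\right) = - 65 \left(6 - 414\right) = \left(-65\right) \left(-408\right) = 26520$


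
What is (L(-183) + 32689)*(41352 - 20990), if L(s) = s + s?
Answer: 658160926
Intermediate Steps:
L(s) = 2*s
(L(-183) + 32689)*(41352 - 20990) = (2*(-183) + 32689)*(41352 - 20990) = (-366 + 32689)*20362 = 32323*20362 = 658160926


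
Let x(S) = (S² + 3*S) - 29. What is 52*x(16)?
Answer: 14300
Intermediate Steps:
x(S) = -29 + S² + 3*S
52*x(16) = 52*(-29 + 16² + 3*16) = 52*(-29 + 256 + 48) = 52*275 = 14300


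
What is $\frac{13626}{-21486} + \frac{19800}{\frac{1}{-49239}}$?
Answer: $- \frac{3491232210471}{3581} \approx -9.7493 \cdot 10^{8}$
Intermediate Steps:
$\frac{13626}{-21486} + \frac{19800}{\frac{1}{-49239}} = 13626 \left(- \frac{1}{21486}\right) + \frac{19800}{- \frac{1}{49239}} = - \frac{2271}{3581} + 19800 \left(-49239\right) = - \frac{2271}{3581} - 974932200 = - \frac{3491232210471}{3581}$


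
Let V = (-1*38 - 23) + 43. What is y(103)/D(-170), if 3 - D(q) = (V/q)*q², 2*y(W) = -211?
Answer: 211/6114 ≈ 0.034511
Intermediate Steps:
y(W) = -211/2 (y(W) = (½)*(-211) = -211/2)
V = -18 (V = (-38 - 23) + 43 = -61 + 43 = -18)
D(q) = 3 + 18*q (D(q) = 3 - (-18/q)*q² = 3 - (-18)*q = 3 + 18*q)
y(103)/D(-170) = -211/(2*(3 + 18*(-170))) = -211/(2*(3 - 3060)) = -211/2/(-3057) = -211/2*(-1/3057) = 211/6114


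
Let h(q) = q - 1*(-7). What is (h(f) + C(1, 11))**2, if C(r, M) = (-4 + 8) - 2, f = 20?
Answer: 841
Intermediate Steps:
h(q) = 7 + q (h(q) = q + 7 = 7 + q)
C(r, M) = 2 (C(r, M) = 4 - 2 = 2)
(h(f) + C(1, 11))**2 = ((7 + 20) + 2)**2 = (27 + 2)**2 = 29**2 = 841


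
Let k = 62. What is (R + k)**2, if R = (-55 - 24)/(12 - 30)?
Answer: 1428025/324 ≈ 4407.5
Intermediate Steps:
R = 79/18 (R = -79/(-18) = -79*(-1/18) = 79/18 ≈ 4.3889)
(R + k)**2 = (79/18 + 62)**2 = (1195/18)**2 = 1428025/324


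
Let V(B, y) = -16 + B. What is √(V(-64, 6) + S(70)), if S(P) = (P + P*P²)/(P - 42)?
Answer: 3*√5410/2 ≈ 110.33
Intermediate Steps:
S(P) = (P + P³)/(-42 + P)
√(V(-64, 6) + S(70)) = √((-16 - 64) + (70 + 70³)/(-42 + 70)) = √(-80 + (70 + 343000)/28) = √(-80 + (1/28)*343070) = √(-80 + 24505/2) = √(24345/2) = 3*√5410/2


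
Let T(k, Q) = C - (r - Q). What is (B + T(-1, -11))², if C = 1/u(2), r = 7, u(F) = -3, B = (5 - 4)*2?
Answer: 2401/9 ≈ 266.78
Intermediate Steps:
B = 2 (B = 1*2 = 2)
C = -⅓ (C = 1/(-3) = -⅓ ≈ -0.33333)
T(k, Q) = -22/3 + Q (T(k, Q) = -⅓ - (7 - Q) = -⅓ + (-7 + Q) = -22/3 + Q)
(B + T(-1, -11))² = (2 + (-22/3 - 11))² = (2 - 55/3)² = (-49/3)² = 2401/9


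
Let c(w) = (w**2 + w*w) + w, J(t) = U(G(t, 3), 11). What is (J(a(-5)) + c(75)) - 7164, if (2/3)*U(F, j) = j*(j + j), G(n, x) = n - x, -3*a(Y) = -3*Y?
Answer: 4524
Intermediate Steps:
a(Y) = Y (a(Y) = -(-1)*Y = Y)
U(F, j) = 3*j**2 (U(F, j) = 3*(j*(j + j))/2 = 3*(j*(2*j))/2 = 3*(2*j**2)/2 = 3*j**2)
J(t) = 363 (J(t) = 3*11**2 = 3*121 = 363)
c(w) = w + 2*w**2 (c(w) = (w**2 + w**2) + w = 2*w**2 + w = w + 2*w**2)
(J(a(-5)) + c(75)) - 7164 = (363 + 75*(1 + 2*75)) - 7164 = (363 + 75*(1 + 150)) - 7164 = (363 + 75*151) - 7164 = (363 + 11325) - 7164 = 11688 - 7164 = 4524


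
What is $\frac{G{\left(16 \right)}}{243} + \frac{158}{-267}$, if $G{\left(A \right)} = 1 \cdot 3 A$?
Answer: $- \frac{2842}{7209} \approx -0.39423$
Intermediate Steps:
$G{\left(A \right)} = 3 A$
$\frac{G{\left(16 \right)}}{243} + \frac{158}{-267} = \frac{3 \cdot 16}{243} + \frac{158}{-267} = 48 \cdot \frac{1}{243} + 158 \left(- \frac{1}{267}\right) = \frac{16}{81} - \frac{158}{267} = - \frac{2842}{7209}$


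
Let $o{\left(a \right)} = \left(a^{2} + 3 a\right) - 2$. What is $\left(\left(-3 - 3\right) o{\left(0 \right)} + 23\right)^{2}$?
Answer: $1225$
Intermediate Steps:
$o{\left(a \right)} = -2 + a^{2} + 3 a$
$\left(\left(-3 - 3\right) o{\left(0 \right)} + 23\right)^{2} = \left(\left(-3 - 3\right) \left(-2 + 0^{2} + 3 \cdot 0\right) + 23\right)^{2} = \left(- 6 \left(-2 + 0 + 0\right) + 23\right)^{2} = \left(\left(-6\right) \left(-2\right) + 23\right)^{2} = \left(12 + 23\right)^{2} = 35^{2} = 1225$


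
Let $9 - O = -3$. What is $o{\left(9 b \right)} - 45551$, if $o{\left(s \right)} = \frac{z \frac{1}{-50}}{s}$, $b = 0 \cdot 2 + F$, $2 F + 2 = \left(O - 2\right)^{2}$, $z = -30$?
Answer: $- \frac{33479984}{735} \approx -45551.0$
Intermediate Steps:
$O = 12$ ($O = 9 - -3 = 9 + 3 = 12$)
$F = 49$ ($F = -1 + \frac{\left(12 - 2\right)^{2}}{2} = -1 + \frac{10^{2}}{2} = -1 + \frac{1}{2} \cdot 100 = -1 + 50 = 49$)
$b = 49$ ($b = 0 \cdot 2 + 49 = 0 + 49 = 49$)
$o{\left(s \right)} = \frac{3}{5 s}$ ($o{\left(s \right)} = \frac{\left(-30\right) \frac{1}{-50}}{s} = \frac{\left(-30\right) \left(- \frac{1}{50}\right)}{s} = \frac{3}{5 s}$)
$o{\left(9 b \right)} - 45551 = \frac{3}{5 \cdot 9 \cdot 49} - 45551 = \frac{3}{5 \cdot 441} - 45551 = \frac{3}{5} \cdot \frac{1}{441} - 45551 = \frac{1}{735} - 45551 = - \frac{33479984}{735}$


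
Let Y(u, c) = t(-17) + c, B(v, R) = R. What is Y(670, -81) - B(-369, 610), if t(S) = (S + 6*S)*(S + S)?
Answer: 3355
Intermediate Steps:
t(S) = 14*S**2 (t(S) = (7*S)*(2*S) = 14*S**2)
Y(u, c) = 4046 + c (Y(u, c) = 14*(-17)**2 + c = 14*289 + c = 4046 + c)
Y(670, -81) - B(-369, 610) = (4046 - 81) - 1*610 = 3965 - 610 = 3355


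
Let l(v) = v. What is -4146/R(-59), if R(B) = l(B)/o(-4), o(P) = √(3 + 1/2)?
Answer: 2073*√14/59 ≈ 131.47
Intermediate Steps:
o(P) = √14/2 (o(P) = √(3 + ½) = √(7/2) = √14/2)
R(B) = B*√14/7 (R(B) = B/((√14/2)) = B*(√14/7) = B*√14/7)
-4146/R(-59) = -4146*(-√14/118) = -(-2073)*√14/59 = 2073*√14/59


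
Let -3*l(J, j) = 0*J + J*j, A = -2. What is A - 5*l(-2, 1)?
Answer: -16/3 ≈ -5.3333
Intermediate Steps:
l(J, j) = -J*j/3 (l(J, j) = -(0*J + J*j)/3 = -(0 + J*j)/3 = -J*j/3)
A - 5*l(-2, 1) = -2 - (-5)*(-2)/3 = -2 - 5*⅔ = -2 - 10/3 = -16/3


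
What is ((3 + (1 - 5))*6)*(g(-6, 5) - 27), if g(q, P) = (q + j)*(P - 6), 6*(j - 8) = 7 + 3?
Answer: 184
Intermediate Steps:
j = 29/3 (j = 8 + (7 + 3)/6 = 8 + (1/6)*10 = 8 + 5/3 = 29/3 ≈ 9.6667)
g(q, P) = (-6 + P)*(29/3 + q) (g(q, P) = (q + 29/3)*(P - 6) = (29/3 + q)*(-6 + P) = (-6 + P)*(29/3 + q))
((3 + (1 - 5))*6)*(g(-6, 5) - 27) = ((3 + (1 - 5))*6)*((-58 - 6*(-6) + (29/3)*5 + 5*(-6)) - 27) = ((3 - 4)*6)*((-58 + 36 + 145/3 - 30) - 27) = (-1*6)*(-11/3 - 27) = -6*(-92/3) = 184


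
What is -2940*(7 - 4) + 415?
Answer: -8405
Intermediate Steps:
-2940*(7 - 4) + 415 = -2940*3 + 415 = -245*36 + 415 = -8820 + 415 = -8405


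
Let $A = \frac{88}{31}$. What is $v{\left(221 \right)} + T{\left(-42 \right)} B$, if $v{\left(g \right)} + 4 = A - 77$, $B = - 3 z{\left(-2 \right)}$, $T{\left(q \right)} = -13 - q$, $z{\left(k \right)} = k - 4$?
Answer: $\frac{13759}{31} \approx 443.84$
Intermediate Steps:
$z{\left(k \right)} = -4 + k$
$A = \frac{88}{31}$ ($A = 88 \cdot \frac{1}{31} = \frac{88}{31} \approx 2.8387$)
$B = 18$ ($B = - 3 \left(-4 - 2\right) = \left(-3\right) \left(-6\right) = 18$)
$v{\left(g \right)} = - \frac{2423}{31}$ ($v{\left(g \right)} = -4 + \left(\frac{88}{31} - 77\right) = -4 - \frac{2299}{31} = - \frac{2423}{31}$)
$v{\left(221 \right)} + T{\left(-42 \right)} B = - \frac{2423}{31} + \left(-13 - -42\right) 18 = - \frac{2423}{31} + \left(-13 + 42\right) 18 = - \frac{2423}{31} + 29 \cdot 18 = - \frac{2423}{31} + 522 = \frac{13759}{31}$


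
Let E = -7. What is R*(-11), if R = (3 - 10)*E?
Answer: -539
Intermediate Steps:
R = 49 (R = (3 - 10)*(-7) = -7*(-7) = 49)
R*(-11) = 49*(-11) = -539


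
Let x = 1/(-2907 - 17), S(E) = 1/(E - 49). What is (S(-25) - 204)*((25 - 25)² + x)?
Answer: 15097/216376 ≈ 0.069772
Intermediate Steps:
S(E) = 1/(-49 + E)
x = -1/2924 (x = 1/(-2924) = -1/2924 ≈ -0.00034200)
(S(-25) - 204)*((25 - 25)² + x) = (1/(-49 - 25) - 204)*((25 - 25)² - 1/2924) = (1/(-74) - 204)*(0² - 1/2924) = (-1/74 - 204)*(0 - 1/2924) = -15097/74*(-1/2924) = 15097/216376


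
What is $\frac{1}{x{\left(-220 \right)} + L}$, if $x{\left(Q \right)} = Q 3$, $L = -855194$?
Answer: $- \frac{1}{855854} \approx -1.1684 \cdot 10^{-6}$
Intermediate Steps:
$x{\left(Q \right)} = 3 Q$
$\frac{1}{x{\left(-220 \right)} + L} = \frac{1}{3 \left(-220\right) - 855194} = \frac{1}{-660 - 855194} = \frac{1}{-855854} = - \frac{1}{855854}$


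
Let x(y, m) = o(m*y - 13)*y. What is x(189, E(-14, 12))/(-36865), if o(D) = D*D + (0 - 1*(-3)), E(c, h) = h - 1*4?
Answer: -424683756/36865 ≈ -11520.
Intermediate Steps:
E(c, h) = -4 + h (E(c, h) = h - 4 = -4 + h)
o(D) = 3 + D² (o(D) = D² + (0 + 3) = D² + 3 = 3 + D²)
x(y, m) = y*(3 + (-13 + m*y)²) (x(y, m) = (3 + (m*y - 13)²)*y = (3 + (-13 + m*y)²)*y = y*(3 + (-13 + m*y)²))
x(189, E(-14, 12))/(-36865) = (189*(3 + (-13 + (-4 + 12)*189)²))/(-36865) = (189*(3 + (-13 + 8*189)²))*(-1/36865) = (189*(3 + (-13 + 1512)²))*(-1/36865) = (189*(3 + 1499²))*(-1/36865) = (189*(3 + 2247001))*(-1/36865) = (189*2247004)*(-1/36865) = 424683756*(-1/36865) = -424683756/36865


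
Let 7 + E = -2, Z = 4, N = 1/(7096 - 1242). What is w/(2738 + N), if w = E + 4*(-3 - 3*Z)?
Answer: -134642/5342751 ≈ -0.025201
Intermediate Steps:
N = 1/5854 ≈ 0.00017082
E = -9 (E = -7 - 2 = -9)
w = -69 (w = -9 + 4*(-3 - 3*4) = -9 + 4*(-3 - 12) = -9 + 4*(-15) = -9 - 60 = -69)
w/(2738 + N) = -69/(2738 + 1/5854) = -69/16028253/5854 = -69*5854/16028253 = -134642/5342751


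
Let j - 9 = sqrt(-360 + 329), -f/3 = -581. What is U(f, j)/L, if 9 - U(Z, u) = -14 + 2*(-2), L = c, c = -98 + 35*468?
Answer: 27/16282 ≈ 0.0016583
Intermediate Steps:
f = 1743 (f = -3*(-581) = 1743)
j = 9 + I*sqrt(31) (j = 9 + sqrt(-360 + 329) = 9 + sqrt(-31) = 9 + I*sqrt(31) ≈ 9.0 + 5.5678*I)
c = 16282 (c = -98 + 16380 = 16282)
L = 16282
U(Z, u) = 27 (U(Z, u) = 9 - (-14 + 2*(-2)) = 9 - (-14 - 4) = 9 - 1*(-18) = 9 + 18 = 27)
U(f, j)/L = 27/16282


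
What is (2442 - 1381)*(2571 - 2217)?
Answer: 375594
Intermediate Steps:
(2442 - 1381)*(2571 - 2217) = 1061*354 = 375594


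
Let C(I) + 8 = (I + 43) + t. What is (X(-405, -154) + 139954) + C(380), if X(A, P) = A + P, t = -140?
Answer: 139670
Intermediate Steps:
C(I) = -105 + I (C(I) = -8 + ((I + 43) - 140) = -8 + ((43 + I) - 140) = -8 + (-97 + I) = -105 + I)
(X(-405, -154) + 139954) + C(380) = ((-405 - 154) + 139954) + (-105 + 380) = (-559 + 139954) + 275 = 139395 + 275 = 139670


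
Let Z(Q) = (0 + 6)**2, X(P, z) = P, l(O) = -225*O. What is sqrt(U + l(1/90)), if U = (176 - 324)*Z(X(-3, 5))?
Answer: I*sqrt(21322)/2 ≈ 73.01*I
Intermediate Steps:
Z(Q) = 36 (Z(Q) = 6**2 = 36)
U = -5328 (U = (176 - 324)*36 = -148*36 = -5328)
sqrt(U + l(1/90)) = sqrt(-5328 - 225/90) = sqrt(-5328 - 225*1/90) = sqrt(-5328 - 5/2) = sqrt(-10661/2) = I*sqrt(21322)/2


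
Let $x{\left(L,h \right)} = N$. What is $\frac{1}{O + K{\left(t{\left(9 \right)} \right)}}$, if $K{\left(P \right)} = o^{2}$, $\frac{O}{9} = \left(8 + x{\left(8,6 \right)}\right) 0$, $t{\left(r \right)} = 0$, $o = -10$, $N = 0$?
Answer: $\frac{1}{100} \approx 0.01$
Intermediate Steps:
$x{\left(L,h \right)} = 0$
$O = 0$ ($O = 9 \left(8 + 0\right) 0 = 9 \cdot 8 \cdot 0 = 9 \cdot 0 = 0$)
$K{\left(P \right)} = 100$ ($K{\left(P \right)} = \left(-10\right)^{2} = 100$)
$\frac{1}{O + K{\left(t{\left(9 \right)} \right)}} = \frac{1}{0 + 100} = \frac{1}{100}$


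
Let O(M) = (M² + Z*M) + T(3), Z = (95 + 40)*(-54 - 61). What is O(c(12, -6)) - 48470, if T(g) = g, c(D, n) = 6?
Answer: -141581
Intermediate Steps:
Z = -15525 (Z = 135*(-115) = -15525)
O(M) = 3 + M² - 15525*M (O(M) = (M² - 15525*M) + 3 = 3 + M² - 15525*M)
O(c(12, -6)) - 48470 = (3 + 6² - 15525*6) - 48470 = (3 + 36 - 93150) - 48470 = -93111 - 48470 = -141581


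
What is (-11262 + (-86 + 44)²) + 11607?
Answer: 2109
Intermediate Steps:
(-11262 + (-86 + 44)²) + 11607 = (-11262 + (-42)²) + 11607 = (-11262 + 1764) + 11607 = -9498 + 11607 = 2109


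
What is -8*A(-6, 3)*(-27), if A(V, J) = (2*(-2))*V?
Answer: 5184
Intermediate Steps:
A(V, J) = -4*V
-8*A(-6, 3)*(-27) = -(-32)*(-6)*(-27) = -8*24*(-27) = -192*(-27) = 5184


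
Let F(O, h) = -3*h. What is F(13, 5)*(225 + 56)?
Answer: -4215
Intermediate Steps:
F(13, 5)*(225 + 56) = (-3*5)*(225 + 56) = -15*281 = -4215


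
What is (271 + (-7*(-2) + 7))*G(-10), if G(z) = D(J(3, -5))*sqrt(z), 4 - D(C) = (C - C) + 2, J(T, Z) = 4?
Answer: 584*I*sqrt(10) ≈ 1846.8*I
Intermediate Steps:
D(C) = 2 (D(C) = 4 - ((C - C) + 2) = 4 - (0 + 2) = 4 - 1*2 = 4 - 2 = 2)
G(z) = 2*sqrt(z)
(271 + (-7*(-2) + 7))*G(-10) = (271 + (-7*(-2) + 7))*(2*sqrt(-10)) = (271 + (14 + 7))*(2*(I*sqrt(10))) = (271 + 21)*(2*I*sqrt(10)) = 292*(2*I*sqrt(10)) = 584*I*sqrt(10)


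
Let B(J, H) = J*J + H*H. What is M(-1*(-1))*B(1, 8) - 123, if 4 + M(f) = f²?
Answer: -318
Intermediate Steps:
M(f) = -4 + f²
B(J, H) = H² + J² (B(J, H) = J² + H² = H² + J²)
M(-1*(-1))*B(1, 8) - 123 = (-4 + (-1*(-1))²)*(8² + 1²) - 123 = (-4 + 1²)*(64 + 1) - 123 = (-4 + 1)*65 - 123 = -3*65 - 123 = -195 - 123 = -318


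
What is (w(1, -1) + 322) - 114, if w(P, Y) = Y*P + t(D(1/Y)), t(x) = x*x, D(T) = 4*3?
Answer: 351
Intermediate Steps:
D(T) = 12
t(x) = x²
w(P, Y) = 144 + P*Y (w(P, Y) = Y*P + 12² = P*Y + 144 = 144 + P*Y)
(w(1, -1) + 322) - 114 = ((144 + 1*(-1)) + 322) - 114 = ((144 - 1) + 322) - 114 = (143 + 322) - 114 = 465 - 114 = 351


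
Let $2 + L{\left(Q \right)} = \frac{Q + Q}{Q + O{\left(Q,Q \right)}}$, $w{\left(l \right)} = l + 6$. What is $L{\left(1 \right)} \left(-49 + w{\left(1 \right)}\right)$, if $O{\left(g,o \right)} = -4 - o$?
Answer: $105$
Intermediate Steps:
$w{\left(l \right)} = 6 + l$
$L{\left(Q \right)} = -2 - \frac{Q}{2}$ ($L{\left(Q \right)} = -2 + \frac{Q + Q}{Q - \left(4 + Q\right)} = -2 + \frac{2 Q}{-4} = -2 + 2 Q \left(- \frac{1}{4}\right) = -2 - \frac{Q}{2}$)
$L{\left(1 \right)} \left(-49 + w{\left(1 \right)}\right) = \left(-2 - \frac{1}{2}\right) \left(-49 + \left(6 + 1\right)\right) = \left(-2 - \frac{1}{2}\right) \left(-49 + 7\right) = \left(- \frac{5}{2}\right) \left(-42\right) = 105$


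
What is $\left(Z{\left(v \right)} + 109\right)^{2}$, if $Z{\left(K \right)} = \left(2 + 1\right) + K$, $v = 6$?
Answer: $13924$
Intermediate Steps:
$Z{\left(K \right)} = 3 + K$
$\left(Z{\left(v \right)} + 109\right)^{2} = \left(\left(3 + 6\right) + 109\right)^{2} = \left(9 + 109\right)^{2} = 118^{2} = 13924$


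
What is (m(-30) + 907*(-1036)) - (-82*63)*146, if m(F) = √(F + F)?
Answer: -185416 + 2*I*√15 ≈ -1.8542e+5 + 7.746*I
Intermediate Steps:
m(F) = √2*√F (m(F) = √(2*F) = √2*√F)
(m(-30) + 907*(-1036)) - (-82*63)*146 = (√2*√(-30) + 907*(-1036)) - (-82*63)*146 = (√2*(I*√30) - 939652) - (-5166)*146 = (2*I*√15 - 939652) - 1*(-754236) = (-939652 + 2*I*√15) + 754236 = -185416 + 2*I*√15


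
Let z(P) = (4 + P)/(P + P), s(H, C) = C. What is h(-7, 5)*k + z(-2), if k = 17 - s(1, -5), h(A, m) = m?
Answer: 219/2 ≈ 109.50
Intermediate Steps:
z(P) = (4 + P)/(2*P) (z(P) = (4 + P)/((2*P)) = (4 + P)*(1/(2*P)) = (4 + P)/(2*P))
k = 22 (k = 17 - 1*(-5) = 17 + 5 = 22)
h(-7, 5)*k + z(-2) = 5*22 + (½)*(4 - 2)/(-2) = 110 + (½)*(-½)*2 = 110 - ½ = 219/2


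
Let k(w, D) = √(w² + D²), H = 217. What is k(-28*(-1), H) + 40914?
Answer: 40914 + 7*√977 ≈ 41133.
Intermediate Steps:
k(w, D) = √(D² + w²)
k(-28*(-1), H) + 40914 = √(217² + (-28*(-1))²) + 40914 = √(47089 + 28²) + 40914 = √(47089 + 784) + 40914 = √47873 + 40914 = 7*√977 + 40914 = 40914 + 7*√977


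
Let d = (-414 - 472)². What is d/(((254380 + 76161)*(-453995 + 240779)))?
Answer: -196249/17619157464 ≈ -1.1138e-5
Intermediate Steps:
d = 784996 (d = (-886)² = 784996)
d/(((254380 + 76161)*(-453995 + 240779))) = 784996/(((254380 + 76161)*(-453995 + 240779))) = 784996/((330541*(-213216))) = 784996/(-70476629856) = 784996*(-1/70476629856) = -196249/17619157464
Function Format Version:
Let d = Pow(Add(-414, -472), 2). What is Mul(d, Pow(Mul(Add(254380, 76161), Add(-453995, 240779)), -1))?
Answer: Rational(-196249, 17619157464) ≈ -1.1138e-5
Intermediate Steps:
d = 784996 (d = Pow(-886, 2) = 784996)
Mul(d, Pow(Mul(Add(254380, 76161), Add(-453995, 240779)), -1)) = Mul(784996, Pow(Mul(Add(254380, 76161), Add(-453995, 240779)), -1)) = Mul(784996, Pow(Mul(330541, -213216), -1)) = Mul(784996, Pow(-70476629856, -1)) = Mul(784996, Rational(-1, 70476629856)) = Rational(-196249, 17619157464)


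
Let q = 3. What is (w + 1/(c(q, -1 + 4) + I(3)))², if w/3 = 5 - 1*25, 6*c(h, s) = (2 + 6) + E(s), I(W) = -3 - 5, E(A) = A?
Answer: 4955076/1369 ≈ 3619.5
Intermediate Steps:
I(W) = -8
c(h, s) = 4/3 + s/6 (c(h, s) = ((2 + 6) + s)/6 = (8 + s)/6 = 4/3 + s/6)
w = -60 (w = 3*(5 - 1*25) = 3*(5 - 25) = 3*(-20) = -60)
(w + 1/(c(q, -1 + 4) + I(3)))² = (-60 + 1/((4/3 + (-1 + 4)/6) - 8))² = (-60 + 1/((4/3 + (⅙)*3) - 8))² = (-60 + 1/((4/3 + ½) - 8))² = (-60 + 1/(11/6 - 8))² = (-60 + 1/(-37/6))² = (-60 - 6/37)² = (-2226/37)² = 4955076/1369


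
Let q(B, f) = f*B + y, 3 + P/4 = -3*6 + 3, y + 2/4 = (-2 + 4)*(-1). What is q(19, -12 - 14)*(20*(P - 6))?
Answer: 774540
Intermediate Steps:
y = -5/2 (y = -1/2 + (-2 + 4)*(-1) = -1/2 + 2*(-1) = -1/2 - 2 = -5/2 ≈ -2.5000)
P = -72 (P = -12 + 4*(-3*6 + 3) = -12 + 4*(-18 + 3) = -12 + 4*(-15) = -12 - 60 = -72)
q(B, f) = -5/2 + B*f (q(B, f) = f*B - 5/2 = B*f - 5/2 = -5/2 + B*f)
q(19, -12 - 14)*(20*(P - 6)) = (-5/2 + 19*(-12 - 14))*(20*(-72 - 6)) = (-5/2 + 19*(-26))*(20*(-78)) = (-5/2 - 494)*(-1560) = -993/2*(-1560) = 774540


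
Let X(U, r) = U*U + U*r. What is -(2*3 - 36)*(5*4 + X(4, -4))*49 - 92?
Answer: 29308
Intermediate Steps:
X(U, r) = U² + U*r
-(2*3 - 36)*(5*4 + X(4, -4))*49 - 92 = -(2*3 - 36)*(5*4 + 4*(4 - 4))*49 - 92 = -(6 - 36)*(20 + 4*0)*49 - 92 = -(-30)*(20 + 0)*49 - 92 = -(-30)*20*49 - 92 = -1*(-600)*49 - 92 = 600*49 - 92 = 29400 - 92 = 29308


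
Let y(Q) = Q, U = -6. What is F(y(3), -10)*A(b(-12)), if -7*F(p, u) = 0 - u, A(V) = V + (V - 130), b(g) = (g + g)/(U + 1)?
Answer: 172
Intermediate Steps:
b(g) = -2*g/5 (b(g) = (g + g)/(-6 + 1) = (2*g)/(-5) = (2*g)*(-⅕) = -2*g/5)
A(V) = -130 + 2*V (A(V) = V + (-130 + V) = -130 + 2*V)
F(p, u) = u/7 (F(p, u) = -(0 - u)/7 = -(-1)*u/7 = u/7)
F(y(3), -10)*A(b(-12)) = ((⅐)*(-10))*(-130 + 2*(-⅖*(-12))) = -10*(-130 + 2*(24/5))/7 = -10*(-130 + 48/5)/7 = -10/7*(-602/5) = 172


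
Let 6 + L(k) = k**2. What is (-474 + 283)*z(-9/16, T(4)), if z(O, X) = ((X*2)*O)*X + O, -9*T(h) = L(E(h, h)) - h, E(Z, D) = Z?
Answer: 3247/16 ≈ 202.94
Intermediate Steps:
L(k) = -6 + k**2
T(h) = 2/3 - h**2/9 + h/9 (T(h) = -((-6 + h**2) - h)/9 = -(-6 + h**2 - h)/9 = 2/3 - h**2/9 + h/9)
z(O, X) = O + 2*O*X**2 (z(O, X) = ((2*X)*O)*X + O = (2*O*X)*X + O = 2*O*X**2 + O = O + 2*O*X**2)
(-474 + 283)*z(-9/16, T(4)) = (-474 + 283)*((-9/16)*(1 + 2*(2/3 - 1/9*4**2 + (1/9)*4)**2)) = -191*(-9*1/16)*(1 + 2*(2/3 - 1/9*16 + 4/9)**2) = -(-1719)*(1 + 2*(2/3 - 16/9 + 4/9)**2)/16 = -(-1719)*(1 + 2*(-2/3)**2)/16 = -(-1719)*(1 + 2*(4/9))/16 = -(-1719)*(1 + 8/9)/16 = -(-1719)*17/(16*9) = -191*(-17/16) = 3247/16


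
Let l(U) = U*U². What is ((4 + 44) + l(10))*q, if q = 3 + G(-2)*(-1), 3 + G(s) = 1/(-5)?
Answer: 32488/5 ≈ 6497.6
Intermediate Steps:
l(U) = U³
G(s) = -16/5 (G(s) = -3 + 1/(-5) = -3 - ⅕ = -16/5)
q = 31/5 (q = 3 - 16/5*(-1) = 3 + 16/5 = 31/5 ≈ 6.2000)
((4 + 44) + l(10))*q = ((4 + 44) + 10³)*(31/5) = (48 + 1000)*(31/5) = 1048*(31/5) = 32488/5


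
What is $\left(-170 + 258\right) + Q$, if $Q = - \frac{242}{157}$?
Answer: $\frac{13574}{157} \approx 86.459$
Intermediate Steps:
$Q = - \frac{242}{157}$ ($Q = \left(-242\right) \frac{1}{157} = - \frac{242}{157} \approx -1.5414$)
$\left(-170 + 258\right) + Q = \left(-170 + 258\right) - \frac{242}{157} = 88 - \frac{242}{157} = \frac{13574}{157}$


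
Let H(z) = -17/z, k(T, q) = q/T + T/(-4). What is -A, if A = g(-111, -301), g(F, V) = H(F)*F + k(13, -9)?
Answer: 1089/52 ≈ 20.942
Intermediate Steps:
k(T, q) = -T/4 + q/T (k(T, q) = q/T + T*(-¼) = q/T - T/4 = -T/4 + q/T)
g(F, V) = -1089/52 (g(F, V) = (-17/F)*F + (-¼*13 - 9/13) = -17 + (-13/4 - 9*1/13) = -17 + (-13/4 - 9/13) = -17 - 205/52 = -1089/52)
A = -1089/52 ≈ -20.942
-A = -1*(-1089/52) = 1089/52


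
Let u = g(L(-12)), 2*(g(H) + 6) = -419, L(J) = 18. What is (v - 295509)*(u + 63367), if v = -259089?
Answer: -35023695597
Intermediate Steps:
g(H) = -431/2 (g(H) = -6 + (½)*(-419) = -6 - 419/2 = -431/2)
u = -431/2 ≈ -215.50
(v - 295509)*(u + 63367) = (-259089 - 295509)*(-431/2 + 63367) = -554598*126303/2 = -35023695597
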